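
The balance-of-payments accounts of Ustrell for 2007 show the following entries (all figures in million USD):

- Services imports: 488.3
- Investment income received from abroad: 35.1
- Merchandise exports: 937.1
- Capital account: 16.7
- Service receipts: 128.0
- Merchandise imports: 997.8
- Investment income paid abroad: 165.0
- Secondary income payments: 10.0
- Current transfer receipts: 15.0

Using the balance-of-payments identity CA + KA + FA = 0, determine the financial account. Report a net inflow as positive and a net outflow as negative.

529.2

Goods balance = 937.1 - 997.8 = -60.7
Services balance = 128.0 - 488.3 = -360.3
Trade balance (goods + services) = -60.7 + (-360.3) = -421.0
Net primary income = 35.1 - 165.0 = -129.9
Net secondary income = 15.0 - 10.0 = 5.0
Current account = -421.0 + (-129.9) + 5.0 = -545.9
Financial account = -(-545.9 + 16.7) = 529.2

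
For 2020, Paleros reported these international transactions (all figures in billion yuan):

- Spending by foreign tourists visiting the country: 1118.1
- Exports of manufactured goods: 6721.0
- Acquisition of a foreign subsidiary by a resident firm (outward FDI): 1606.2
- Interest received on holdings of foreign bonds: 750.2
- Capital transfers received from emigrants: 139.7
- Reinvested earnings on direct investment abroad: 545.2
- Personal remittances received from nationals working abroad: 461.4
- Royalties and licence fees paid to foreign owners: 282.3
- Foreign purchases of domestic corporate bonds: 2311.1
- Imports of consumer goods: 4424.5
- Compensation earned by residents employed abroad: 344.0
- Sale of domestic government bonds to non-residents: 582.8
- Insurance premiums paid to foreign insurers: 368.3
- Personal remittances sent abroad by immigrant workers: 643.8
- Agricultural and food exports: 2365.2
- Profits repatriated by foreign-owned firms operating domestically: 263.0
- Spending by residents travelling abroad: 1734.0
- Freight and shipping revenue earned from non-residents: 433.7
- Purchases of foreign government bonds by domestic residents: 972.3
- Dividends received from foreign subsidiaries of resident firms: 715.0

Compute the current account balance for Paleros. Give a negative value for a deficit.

Goods: 6721.0 + 2365.2 - 4424.5 = 4661.7
Services: -368.3 + 1118.1 - 282.3 + 433.7 - 1734.0 = -832.8
Primary income: 750.2 + 344.0 + 715.0 - 263.0 + 545.2 = 2091.4
Secondary income: 461.4 - 643.8 = -182.4
Current account = 4661.7 + (-832.8) + 2091.4 + (-182.4) = 5737.9
(Excluded from the current account — financial account: acquisition of a foreign subsidiary by a resident firm (outward FDI) 1606.2, foreign purchases of domestic corporate bonds 2311.1, sale of domestic government bonds to non-residents 582.8, purchases of foreign government bonds by domestic residents 972.3; capital account: capital transfers received from emigrants 139.7.)

5737.9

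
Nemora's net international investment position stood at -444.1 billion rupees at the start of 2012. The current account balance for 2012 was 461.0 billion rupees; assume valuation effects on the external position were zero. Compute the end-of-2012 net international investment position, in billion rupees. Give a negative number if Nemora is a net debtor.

With no valuation effects, change in NIIP = current account = 461.0
End-of-year NIIP = -444.1 + 461.0 = 16.9

16.9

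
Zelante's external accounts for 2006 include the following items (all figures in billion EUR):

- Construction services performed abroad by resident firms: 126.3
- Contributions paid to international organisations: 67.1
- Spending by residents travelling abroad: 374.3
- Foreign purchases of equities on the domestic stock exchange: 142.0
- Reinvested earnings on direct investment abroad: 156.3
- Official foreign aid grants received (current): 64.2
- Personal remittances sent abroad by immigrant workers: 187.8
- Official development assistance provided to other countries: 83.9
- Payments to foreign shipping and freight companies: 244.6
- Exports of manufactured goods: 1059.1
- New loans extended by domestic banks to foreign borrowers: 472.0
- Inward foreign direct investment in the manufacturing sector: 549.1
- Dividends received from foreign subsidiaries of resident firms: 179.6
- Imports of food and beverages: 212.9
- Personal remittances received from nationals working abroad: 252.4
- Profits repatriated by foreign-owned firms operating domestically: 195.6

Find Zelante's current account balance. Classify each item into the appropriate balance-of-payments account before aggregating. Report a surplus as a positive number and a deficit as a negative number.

Goods: -212.9 + 1059.1 = 846.2
Services: -374.3 - 244.6 + 126.3 = -492.6
Primary income: 156.3 - 195.6 + 179.6 = 140.3
Secondary income: -187.8 + 64.2 + 252.4 - 67.1 - 83.9 = -22.2
Current account = 846.2 + (-492.6) + 140.3 + (-22.2) = 471.7
(Excluded from the current account — financial account: foreign purchases of equities on the domestic stock exchange 142.0, new loans extended by domestic banks to foreign borrowers 472.0, inward foreign direct investment in the manufacturing sector 549.1.)

471.7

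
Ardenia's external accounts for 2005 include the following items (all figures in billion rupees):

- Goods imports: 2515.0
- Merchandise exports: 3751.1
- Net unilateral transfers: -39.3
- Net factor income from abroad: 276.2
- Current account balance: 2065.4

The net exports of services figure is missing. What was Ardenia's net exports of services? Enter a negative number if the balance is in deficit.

Current account = goods balance + services balance + net primary income + net secondary income
Sum of the known components = 1473.0
Net exports of services = CA - (known components) = 2065.4 - 1473.0 = 592.4

592.4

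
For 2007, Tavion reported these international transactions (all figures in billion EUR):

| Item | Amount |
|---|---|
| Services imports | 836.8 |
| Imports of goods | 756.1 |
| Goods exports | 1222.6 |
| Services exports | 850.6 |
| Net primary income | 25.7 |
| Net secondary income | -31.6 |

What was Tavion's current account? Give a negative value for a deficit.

474.4

Goods balance = 1222.6 - 756.1 = 466.5
Services balance = 850.6 - 836.8 = 13.8
Trade balance (goods + services) = 466.5 + 13.8 = 480.3
Net primary income = 25.7
Net secondary income = -31.6
Current account = 480.3 + 25.7 + (-31.6) = 474.4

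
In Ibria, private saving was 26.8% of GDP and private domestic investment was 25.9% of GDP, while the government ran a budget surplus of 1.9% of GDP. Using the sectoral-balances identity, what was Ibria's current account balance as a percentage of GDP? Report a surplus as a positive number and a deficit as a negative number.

2.8

By the sectoral-balances identity, CA = (S_private - I) + (T - G).
Private balance = 26.8 - 25.9 = 0.9
Government balance (T - G) = 1.9
CA = 0.9 + 1.9 = 2.8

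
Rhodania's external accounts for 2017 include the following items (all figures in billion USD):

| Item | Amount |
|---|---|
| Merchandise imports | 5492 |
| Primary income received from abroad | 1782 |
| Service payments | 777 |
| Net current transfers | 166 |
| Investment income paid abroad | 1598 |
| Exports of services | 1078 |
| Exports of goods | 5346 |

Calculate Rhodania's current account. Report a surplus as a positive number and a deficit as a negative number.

Goods balance = 5346 - 5492 = -146
Services balance = 1078 - 777 = 301
Trade balance (goods + services) = -146 + 301 = 155
Net primary income = 1782 - 1598 = 184
Net secondary income = 166
Current account = 155 + 184 + 166 = 505

505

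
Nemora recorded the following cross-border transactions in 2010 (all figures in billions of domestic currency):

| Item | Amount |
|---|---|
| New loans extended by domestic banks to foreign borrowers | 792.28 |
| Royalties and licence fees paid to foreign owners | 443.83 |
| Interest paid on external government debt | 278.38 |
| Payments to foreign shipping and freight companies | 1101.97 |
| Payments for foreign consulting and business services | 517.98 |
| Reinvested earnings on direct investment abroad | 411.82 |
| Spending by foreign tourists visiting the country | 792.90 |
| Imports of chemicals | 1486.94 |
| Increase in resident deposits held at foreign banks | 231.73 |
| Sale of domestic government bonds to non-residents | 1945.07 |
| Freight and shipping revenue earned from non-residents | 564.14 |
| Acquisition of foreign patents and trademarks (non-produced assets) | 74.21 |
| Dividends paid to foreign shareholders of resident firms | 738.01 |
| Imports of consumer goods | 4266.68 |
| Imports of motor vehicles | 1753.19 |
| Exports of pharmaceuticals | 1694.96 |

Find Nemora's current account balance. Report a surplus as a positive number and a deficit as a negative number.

Goods: 1694.96 - 1753.19 - 1486.94 - 4266.68 = -5811.85
Services: 564.14 - 443.83 - 517.98 + 792.90 - 1101.97 = -706.74
Primary income: -278.38 - 738.01 + 411.82 = -604.57
Current account = (-5811.85) + (-706.74) + (-604.57) = -7123.16
(Excluded from the current account — financial account: new loans extended by domestic banks to foreign borrowers 792.28, increase in resident deposits held at foreign banks 231.73, sale of domestic government bonds to non-residents 1945.07; capital account: acquisition of foreign patents and trademarks (non-produced assets) 74.21.)

-7123.16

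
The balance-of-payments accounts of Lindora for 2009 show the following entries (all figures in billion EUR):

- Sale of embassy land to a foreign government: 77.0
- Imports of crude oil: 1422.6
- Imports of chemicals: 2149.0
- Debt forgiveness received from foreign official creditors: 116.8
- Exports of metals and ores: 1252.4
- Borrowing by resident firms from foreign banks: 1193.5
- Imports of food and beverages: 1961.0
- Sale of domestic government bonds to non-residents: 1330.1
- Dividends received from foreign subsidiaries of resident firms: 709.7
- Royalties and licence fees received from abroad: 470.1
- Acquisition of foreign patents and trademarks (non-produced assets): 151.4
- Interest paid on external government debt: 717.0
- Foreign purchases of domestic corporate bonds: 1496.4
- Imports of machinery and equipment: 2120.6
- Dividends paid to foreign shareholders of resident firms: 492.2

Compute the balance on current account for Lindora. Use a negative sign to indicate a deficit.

Goods: -2120.6 - 1422.6 - 1961.0 + 1252.4 - 2149.0 = -6400.8
Services: 470.1
Primary income: 709.7 - 492.2 - 717.0 = -499.5
Current account = (-6400.8) + 470.1 + (-499.5) = -6430.2
(Excluded from the current account — capital account: sale of embassy land to a foreign government 77.0, debt forgiveness received from foreign official creditors 116.8, acquisition of foreign patents and trademarks (non-produced assets) 151.4; financial account: borrowing by resident firms from foreign banks 1193.5, sale of domestic government bonds to non-residents 1330.1, foreign purchases of domestic corporate bonds 1496.4.)

-6430.2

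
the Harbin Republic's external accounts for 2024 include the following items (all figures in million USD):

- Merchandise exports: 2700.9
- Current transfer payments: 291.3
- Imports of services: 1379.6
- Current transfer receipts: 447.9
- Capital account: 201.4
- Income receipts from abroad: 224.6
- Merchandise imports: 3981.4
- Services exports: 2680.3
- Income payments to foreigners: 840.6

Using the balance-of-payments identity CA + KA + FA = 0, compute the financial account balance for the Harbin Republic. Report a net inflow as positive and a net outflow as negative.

Goods balance = 2700.9 - 3981.4 = -1280.5
Services balance = 2680.3 - 1379.6 = 1300.7
Trade balance (goods + services) = -1280.5 + 1300.7 = 20.2
Net primary income = 224.6 - 840.6 = -616.0
Net secondary income = 447.9 - 291.3 = 156.6
Current account = 20.2 + (-616.0) + 156.6 = -439.2
Financial account = -(-439.2 + 201.4) = 237.8

237.8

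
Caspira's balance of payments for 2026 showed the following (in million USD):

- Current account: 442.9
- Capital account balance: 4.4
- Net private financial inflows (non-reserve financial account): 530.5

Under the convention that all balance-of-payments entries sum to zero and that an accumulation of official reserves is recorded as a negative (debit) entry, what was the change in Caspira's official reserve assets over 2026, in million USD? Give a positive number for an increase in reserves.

Official reserve transactions balance = -(442.9 + 4.4 + 530.5) = -977.8
An accumulation of reserves is recorded as a debit (negative entry), so the change in the stock of reserves is the negative of that balance.
Change in official reserves = -(-977.8) = 977.8

977.8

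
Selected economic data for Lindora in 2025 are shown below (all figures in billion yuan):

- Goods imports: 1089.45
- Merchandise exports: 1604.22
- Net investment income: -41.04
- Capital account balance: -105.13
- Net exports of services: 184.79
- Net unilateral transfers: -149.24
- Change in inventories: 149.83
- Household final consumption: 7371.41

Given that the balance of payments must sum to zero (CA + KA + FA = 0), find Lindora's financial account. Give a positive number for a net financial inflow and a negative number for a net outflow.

-404.15

Goods balance = 1604.22 - 1089.45 = 514.77
Services balance = 184.79
Trade balance (goods + services) = 514.77 + 184.79 = 699.56
Net primary income = -41.04
Net secondary income = -149.24
Current account = 699.56 + (-41.04) + (-149.24) = 509.28
Financial account = -(509.28 + (-105.13)) = -404.15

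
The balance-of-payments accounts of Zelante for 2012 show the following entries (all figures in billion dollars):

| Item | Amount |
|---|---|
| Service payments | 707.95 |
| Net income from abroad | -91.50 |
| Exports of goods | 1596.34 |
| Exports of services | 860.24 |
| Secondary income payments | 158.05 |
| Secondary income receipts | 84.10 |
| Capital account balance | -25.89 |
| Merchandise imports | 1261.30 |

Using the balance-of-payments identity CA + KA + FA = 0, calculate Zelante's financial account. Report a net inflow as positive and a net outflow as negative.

-295.99

Goods balance = 1596.34 - 1261.30 = 335.04
Services balance = 860.24 - 707.95 = 152.29
Trade balance (goods + services) = 335.04 + 152.29 = 487.33
Net primary income = -91.50
Net secondary income = 84.10 - 158.05 = -73.95
Current account = 487.33 + (-91.50) + (-73.95) = 321.88
Financial account = -(321.88 + (-25.89)) = -295.99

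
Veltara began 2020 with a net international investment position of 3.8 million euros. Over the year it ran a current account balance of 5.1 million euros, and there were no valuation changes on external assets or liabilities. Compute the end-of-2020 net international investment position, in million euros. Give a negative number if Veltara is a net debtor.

8.9

With no valuation effects, change in NIIP = current account = 5.1
End-of-year NIIP = 3.8 + 5.1 = 8.9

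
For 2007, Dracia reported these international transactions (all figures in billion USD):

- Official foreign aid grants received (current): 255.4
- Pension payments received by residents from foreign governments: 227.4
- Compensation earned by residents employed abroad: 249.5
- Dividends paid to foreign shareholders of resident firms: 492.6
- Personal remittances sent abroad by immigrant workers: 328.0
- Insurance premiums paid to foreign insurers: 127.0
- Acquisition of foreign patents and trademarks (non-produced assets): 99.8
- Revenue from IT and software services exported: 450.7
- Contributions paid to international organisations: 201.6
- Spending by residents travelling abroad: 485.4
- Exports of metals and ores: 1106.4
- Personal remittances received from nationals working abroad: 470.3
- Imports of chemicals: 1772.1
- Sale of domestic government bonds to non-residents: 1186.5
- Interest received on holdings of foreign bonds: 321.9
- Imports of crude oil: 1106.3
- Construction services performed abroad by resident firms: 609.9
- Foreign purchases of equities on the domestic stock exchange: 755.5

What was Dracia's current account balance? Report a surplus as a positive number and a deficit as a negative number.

Goods: -1106.3 - 1772.1 + 1106.4 = -1772.0
Services: -485.4 + 609.9 + 450.7 - 127.0 = 448.2
Primary income: 249.5 + 321.9 - 492.6 = 78.8
Secondary income: -328.0 + 470.3 + 255.4 - 201.6 + 227.4 = 423.5
Current account = (-1772.0) + 448.2 + 78.8 + 423.5 = -821.5
(Excluded from the current account — capital account: acquisition of foreign patents and trademarks (non-produced assets) 99.8; financial account: sale of domestic government bonds to non-residents 1186.5, foreign purchases of equities on the domestic stock exchange 755.5.)

-821.5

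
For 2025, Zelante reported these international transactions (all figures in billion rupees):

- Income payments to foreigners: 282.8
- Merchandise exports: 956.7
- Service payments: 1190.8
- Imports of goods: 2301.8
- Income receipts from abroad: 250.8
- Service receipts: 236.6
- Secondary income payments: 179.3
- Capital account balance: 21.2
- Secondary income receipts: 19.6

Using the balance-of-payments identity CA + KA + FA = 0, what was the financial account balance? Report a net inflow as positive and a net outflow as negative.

2469.8

Goods balance = 956.7 - 2301.8 = -1345.1
Services balance = 236.6 - 1190.8 = -954.2
Trade balance (goods + services) = -1345.1 + (-954.2) = -2299.3
Net primary income = 250.8 - 282.8 = -32.0
Net secondary income = 19.6 - 179.3 = -159.7
Current account = -2299.3 + (-32.0) + (-159.7) = -2491.0
Financial account = -(-2491.0 + 21.2) = 2469.8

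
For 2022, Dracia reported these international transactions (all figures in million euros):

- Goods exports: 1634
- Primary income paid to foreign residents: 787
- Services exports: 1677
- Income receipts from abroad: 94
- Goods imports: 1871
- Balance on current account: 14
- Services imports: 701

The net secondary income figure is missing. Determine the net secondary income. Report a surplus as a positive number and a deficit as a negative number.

-32

Current account = goods balance + services balance + net primary income + net secondary income
Sum of the known components = 46
Net secondary income = CA - (known components) = 14 - 46 = -32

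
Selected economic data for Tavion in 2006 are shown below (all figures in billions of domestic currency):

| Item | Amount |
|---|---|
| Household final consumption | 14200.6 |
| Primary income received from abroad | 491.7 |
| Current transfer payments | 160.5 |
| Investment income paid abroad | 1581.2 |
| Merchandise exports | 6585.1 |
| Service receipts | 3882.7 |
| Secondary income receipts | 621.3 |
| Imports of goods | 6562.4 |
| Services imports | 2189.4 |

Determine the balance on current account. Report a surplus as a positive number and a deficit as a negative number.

1087.3

Goods balance = 6585.1 - 6562.4 = 22.7
Services balance = 3882.7 - 2189.4 = 1693.3
Trade balance (goods + services) = 22.7 + 1693.3 = 1716.0
Net primary income = 491.7 - 1581.2 = -1089.5
Net secondary income = 621.3 - 160.5 = 460.8
Current account = 1716.0 + (-1089.5) + 460.8 = 1087.3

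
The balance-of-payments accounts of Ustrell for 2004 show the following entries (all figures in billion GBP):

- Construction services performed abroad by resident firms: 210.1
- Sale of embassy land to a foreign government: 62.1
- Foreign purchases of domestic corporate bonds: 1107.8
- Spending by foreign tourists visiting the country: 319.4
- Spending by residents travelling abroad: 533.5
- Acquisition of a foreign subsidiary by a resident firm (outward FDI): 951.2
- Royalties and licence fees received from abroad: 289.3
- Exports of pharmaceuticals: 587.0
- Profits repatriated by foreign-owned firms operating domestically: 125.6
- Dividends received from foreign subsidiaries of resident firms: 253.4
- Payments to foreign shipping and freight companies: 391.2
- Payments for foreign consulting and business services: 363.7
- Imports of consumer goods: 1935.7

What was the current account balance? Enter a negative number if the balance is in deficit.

Goods: -1935.7 + 587.0 = -1348.7
Services: -391.2 - 533.5 + 289.3 + 319.4 - 363.7 + 210.1 = -469.6
Primary income: 253.4 - 125.6 = 127.8
Current account = (-1348.7) + (-469.6) + 127.8 = -1690.5
(Excluded from the current account — capital account: sale of embassy land to a foreign government 62.1; financial account: foreign purchases of domestic corporate bonds 1107.8, acquisition of a foreign subsidiary by a resident firm (outward FDI) 951.2.)

-1690.5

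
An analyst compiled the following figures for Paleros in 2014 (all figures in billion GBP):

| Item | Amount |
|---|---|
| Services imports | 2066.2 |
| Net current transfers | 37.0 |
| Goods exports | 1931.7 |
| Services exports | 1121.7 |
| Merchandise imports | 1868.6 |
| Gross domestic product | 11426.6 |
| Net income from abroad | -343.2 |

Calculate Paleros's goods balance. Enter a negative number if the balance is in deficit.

63.1

Goods balance = 1931.7 - 1868.6 = 63.1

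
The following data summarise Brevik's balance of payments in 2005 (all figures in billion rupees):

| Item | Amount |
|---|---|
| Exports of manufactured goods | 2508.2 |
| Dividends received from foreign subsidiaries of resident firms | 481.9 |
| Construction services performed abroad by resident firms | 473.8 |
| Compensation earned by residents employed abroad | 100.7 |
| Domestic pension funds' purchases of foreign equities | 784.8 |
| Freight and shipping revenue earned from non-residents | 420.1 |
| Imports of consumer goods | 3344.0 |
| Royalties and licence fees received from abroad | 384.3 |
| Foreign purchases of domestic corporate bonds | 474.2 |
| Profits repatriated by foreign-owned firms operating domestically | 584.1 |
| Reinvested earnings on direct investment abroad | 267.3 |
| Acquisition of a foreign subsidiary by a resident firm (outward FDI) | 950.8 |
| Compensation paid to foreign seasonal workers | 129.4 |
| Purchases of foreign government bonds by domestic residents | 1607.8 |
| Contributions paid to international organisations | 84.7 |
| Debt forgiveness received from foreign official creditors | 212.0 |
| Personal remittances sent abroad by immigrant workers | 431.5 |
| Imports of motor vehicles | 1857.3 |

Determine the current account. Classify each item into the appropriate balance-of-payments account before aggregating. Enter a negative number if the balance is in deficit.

Goods: 2508.2 - 1857.3 - 3344.0 = -2693.1
Services: 384.3 + 420.1 + 473.8 = 1278.2
Primary income: -584.1 + 481.9 + 100.7 + 267.3 - 129.4 = 136.4
Secondary income: -431.5 - 84.7 = -516.2
Current account = (-2693.1) + 1278.2 + 136.4 + (-516.2) = -1794.7
(Excluded from the current account — financial account: domestic pension funds' purchases of foreign equities 784.8, foreign purchases of domestic corporate bonds 474.2, acquisition of a foreign subsidiary by a resident firm (outward FDI) 950.8, purchases of foreign government bonds by domestic residents 1607.8; capital account: debt forgiveness received from foreign official creditors 212.0.)

-1794.7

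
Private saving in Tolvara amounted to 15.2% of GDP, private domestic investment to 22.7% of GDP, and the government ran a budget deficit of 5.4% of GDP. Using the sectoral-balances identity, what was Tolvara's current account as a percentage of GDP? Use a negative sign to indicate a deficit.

-12.9

By the sectoral-balances identity, CA = (S_private - I) + (T - G).
Private balance = 15.2 - 22.7 = -7.5
Government balance (T - G) = -5.4
CA = -7.5 + (-5.4) = -12.9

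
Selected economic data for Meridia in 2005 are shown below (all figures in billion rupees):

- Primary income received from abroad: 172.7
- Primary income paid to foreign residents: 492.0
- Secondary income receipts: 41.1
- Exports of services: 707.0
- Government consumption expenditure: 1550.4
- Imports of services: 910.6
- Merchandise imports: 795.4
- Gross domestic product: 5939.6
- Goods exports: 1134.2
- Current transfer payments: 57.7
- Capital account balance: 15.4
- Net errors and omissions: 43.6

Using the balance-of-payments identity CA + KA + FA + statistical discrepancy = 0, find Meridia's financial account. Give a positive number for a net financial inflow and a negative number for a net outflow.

Goods balance = 1134.2 - 795.4 = 338.8
Services balance = 707.0 - 910.6 = -203.6
Trade balance (goods + services) = 338.8 + (-203.6) = 135.2
Net primary income = 172.7 - 492.0 = -319.3
Net secondary income = 41.1 - 57.7 = -16.6
Current account = 135.2 + (-319.3) + (-16.6) = -200.7
Financial account = -(-200.7 + 15.4 + 43.6) = 141.7

141.7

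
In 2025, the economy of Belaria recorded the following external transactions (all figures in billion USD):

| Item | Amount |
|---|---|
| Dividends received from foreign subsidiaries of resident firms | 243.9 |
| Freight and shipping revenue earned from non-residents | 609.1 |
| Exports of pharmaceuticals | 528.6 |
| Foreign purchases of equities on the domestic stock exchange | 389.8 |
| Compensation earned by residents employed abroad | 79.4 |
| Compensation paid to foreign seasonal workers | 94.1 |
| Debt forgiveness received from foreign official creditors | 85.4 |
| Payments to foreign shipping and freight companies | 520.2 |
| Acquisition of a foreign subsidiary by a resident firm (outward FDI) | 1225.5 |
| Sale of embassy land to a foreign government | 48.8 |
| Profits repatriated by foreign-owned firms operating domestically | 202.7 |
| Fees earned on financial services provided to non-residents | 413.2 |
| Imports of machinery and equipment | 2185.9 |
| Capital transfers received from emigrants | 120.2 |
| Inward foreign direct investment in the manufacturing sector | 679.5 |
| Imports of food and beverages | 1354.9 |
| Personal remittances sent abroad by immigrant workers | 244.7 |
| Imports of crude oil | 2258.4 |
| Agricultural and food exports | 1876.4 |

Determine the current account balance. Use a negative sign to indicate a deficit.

-3110.3

Goods: -2185.9 - 1354.9 + 1876.4 - 2258.4 + 528.6 = -3394.2
Services: 609.1 + 413.2 - 520.2 = 502.1
Primary income: -202.7 + 243.9 - 94.1 + 79.4 = 26.5
Secondary income: -244.7
Current account = (-3394.2) + 502.1 + 26.5 + (-244.7) = -3110.3
(Excluded from the current account — financial account: foreign purchases of equities on the domestic stock exchange 389.8, acquisition of a foreign subsidiary by a resident firm (outward FDI) 1225.5, inward foreign direct investment in the manufacturing sector 679.5; capital account: debt forgiveness received from foreign official creditors 85.4, sale of embassy land to a foreign government 48.8, capital transfers received from emigrants 120.2.)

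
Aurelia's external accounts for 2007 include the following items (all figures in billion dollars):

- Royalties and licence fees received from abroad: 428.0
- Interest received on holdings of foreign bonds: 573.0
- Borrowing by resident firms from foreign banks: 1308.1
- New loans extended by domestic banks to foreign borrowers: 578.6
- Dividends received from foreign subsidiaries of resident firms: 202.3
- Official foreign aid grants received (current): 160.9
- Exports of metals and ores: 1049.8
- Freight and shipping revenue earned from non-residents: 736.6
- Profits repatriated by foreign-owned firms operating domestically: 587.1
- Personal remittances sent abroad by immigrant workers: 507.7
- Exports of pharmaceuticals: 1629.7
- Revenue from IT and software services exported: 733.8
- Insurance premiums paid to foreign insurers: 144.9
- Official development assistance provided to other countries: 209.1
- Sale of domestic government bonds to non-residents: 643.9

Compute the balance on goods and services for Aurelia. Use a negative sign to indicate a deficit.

4433.0

Goods: 1629.7 + 1049.8 = 2679.5
Services: 736.6 - 144.9 + 733.8 + 428.0 = 1753.5
Trade balance = 2679.5 + 1753.5 = 4433.0
(Excluded from the trade balance — primary income: interest received on holdings of foreign bonds 573.0, dividends received from foreign subsidiaries of resident firms 202.3, profits repatriated by foreign-owned firms operating domestically 587.1; financial account: borrowing by resident firms from foreign banks 1308.1, new loans extended by domestic banks to foreign borrowers 578.6, sale of domestic government bonds to non-residents 643.9; secondary income: official foreign aid grants received (current) 160.9, personal remittances sent abroad by immigrant workers 507.7, official development assistance provided to other countries 209.1.)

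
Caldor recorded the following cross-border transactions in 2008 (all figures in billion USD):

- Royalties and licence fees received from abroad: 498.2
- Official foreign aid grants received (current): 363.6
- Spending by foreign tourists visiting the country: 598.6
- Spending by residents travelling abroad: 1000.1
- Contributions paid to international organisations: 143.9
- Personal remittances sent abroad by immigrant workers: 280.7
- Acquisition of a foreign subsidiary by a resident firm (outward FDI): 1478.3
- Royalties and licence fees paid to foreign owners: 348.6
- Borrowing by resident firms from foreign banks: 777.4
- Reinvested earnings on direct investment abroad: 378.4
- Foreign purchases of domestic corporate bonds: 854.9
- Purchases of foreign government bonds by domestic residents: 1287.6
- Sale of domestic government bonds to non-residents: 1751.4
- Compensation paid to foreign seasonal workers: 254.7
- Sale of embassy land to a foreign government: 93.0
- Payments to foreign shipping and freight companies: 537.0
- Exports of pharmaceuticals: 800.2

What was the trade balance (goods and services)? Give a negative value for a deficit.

11.3

Goods: 800.2
Services: -1000.1 + 598.6 - 537.0 + 498.2 - 348.6 = -788.9
Trade balance = 800.2 + (-788.9) = 11.3
(Excluded from the trade balance — secondary income: official foreign aid grants received (current) 363.6, contributions paid to international organisations 143.9, personal remittances sent abroad by immigrant workers 280.7; financial account: acquisition of a foreign subsidiary by a resident firm (outward FDI) 1478.3, borrowing by resident firms from foreign banks 777.4, foreign purchases of domestic corporate bonds 854.9, purchases of foreign government bonds by domestic residents 1287.6, sale of domestic government bonds to non-residents 1751.4; primary income: reinvested earnings on direct investment abroad 378.4, compensation paid to foreign seasonal workers 254.7; capital account: sale of embassy land to a foreign government 93.0.)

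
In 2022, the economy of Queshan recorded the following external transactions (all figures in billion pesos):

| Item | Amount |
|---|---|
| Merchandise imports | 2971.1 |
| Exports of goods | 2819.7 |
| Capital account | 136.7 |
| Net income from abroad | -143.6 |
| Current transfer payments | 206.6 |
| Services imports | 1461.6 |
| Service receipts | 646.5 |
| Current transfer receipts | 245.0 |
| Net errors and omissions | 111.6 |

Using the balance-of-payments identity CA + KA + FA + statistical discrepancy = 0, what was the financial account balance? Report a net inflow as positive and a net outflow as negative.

Goods balance = 2819.7 - 2971.1 = -151.4
Services balance = 646.5 - 1461.6 = -815.1
Trade balance (goods + services) = -151.4 + (-815.1) = -966.5
Net primary income = -143.6
Net secondary income = 245.0 - 206.6 = 38.4
Current account = -966.5 + (-143.6) + 38.4 = -1071.7
Financial account = -(-1071.7 + 136.7 + 111.6) = 823.4

823.4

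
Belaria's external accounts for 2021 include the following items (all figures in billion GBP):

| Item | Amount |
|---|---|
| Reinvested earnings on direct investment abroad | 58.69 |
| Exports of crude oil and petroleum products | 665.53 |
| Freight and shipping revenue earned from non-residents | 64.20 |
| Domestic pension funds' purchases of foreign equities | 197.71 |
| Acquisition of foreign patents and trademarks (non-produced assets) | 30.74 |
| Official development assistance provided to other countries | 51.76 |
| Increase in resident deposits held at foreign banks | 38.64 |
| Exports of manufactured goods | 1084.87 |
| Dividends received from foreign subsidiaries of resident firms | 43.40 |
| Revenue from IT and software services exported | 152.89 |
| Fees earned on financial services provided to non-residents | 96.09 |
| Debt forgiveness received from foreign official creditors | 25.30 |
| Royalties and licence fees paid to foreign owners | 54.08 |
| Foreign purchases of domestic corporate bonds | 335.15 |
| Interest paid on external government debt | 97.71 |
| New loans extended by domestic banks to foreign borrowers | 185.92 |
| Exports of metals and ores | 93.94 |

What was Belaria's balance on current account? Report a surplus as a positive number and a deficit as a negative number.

Goods: 665.53 + 93.94 + 1084.87 = 1844.34
Services: 152.89 - 54.08 + 64.20 + 96.09 = 259.10
Primary income: -97.71 + 58.69 + 43.40 = 4.38
Secondary income: -51.76
Current account = 1844.34 + 259.10 + 4.38 + (-51.76) = 2056.06
(Excluded from the current account — financial account: domestic pension funds' purchases of foreign equities 197.71, increase in resident deposits held at foreign banks 38.64, foreign purchases of domestic corporate bonds 335.15, new loans extended by domestic banks to foreign borrowers 185.92; capital account: acquisition of foreign patents and trademarks (non-produced assets) 30.74, debt forgiveness received from foreign official creditors 25.30.)

2056.06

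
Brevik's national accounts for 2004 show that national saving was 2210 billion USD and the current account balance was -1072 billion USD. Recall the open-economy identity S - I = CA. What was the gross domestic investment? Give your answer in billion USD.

3282

S - I = CA (net lending to the rest of the world).
I = S - CA = 2210 - (-1072) = 3282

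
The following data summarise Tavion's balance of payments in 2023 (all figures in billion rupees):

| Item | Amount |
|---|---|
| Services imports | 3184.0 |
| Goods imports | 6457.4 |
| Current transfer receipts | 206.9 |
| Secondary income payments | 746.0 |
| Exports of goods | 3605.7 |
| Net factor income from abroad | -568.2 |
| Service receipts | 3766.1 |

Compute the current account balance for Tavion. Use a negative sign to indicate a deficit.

Goods balance = 3605.7 - 6457.4 = -2851.7
Services balance = 3766.1 - 3184.0 = 582.1
Trade balance (goods + services) = -2851.7 + 582.1 = -2269.6
Net primary income = -568.2
Net secondary income = 206.9 - 746.0 = -539.1
Current account = -2269.6 + (-568.2) + (-539.1) = -3376.9

-3376.9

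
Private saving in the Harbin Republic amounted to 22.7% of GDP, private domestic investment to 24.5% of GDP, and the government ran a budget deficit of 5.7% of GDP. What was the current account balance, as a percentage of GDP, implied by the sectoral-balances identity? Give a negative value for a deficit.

By the sectoral-balances identity, CA = (S_private - I) + (T - G).
Private balance = 22.7 - 24.5 = -1.8
Government balance (T - G) = -5.7
CA = -1.8 + (-5.7) = -7.5

-7.5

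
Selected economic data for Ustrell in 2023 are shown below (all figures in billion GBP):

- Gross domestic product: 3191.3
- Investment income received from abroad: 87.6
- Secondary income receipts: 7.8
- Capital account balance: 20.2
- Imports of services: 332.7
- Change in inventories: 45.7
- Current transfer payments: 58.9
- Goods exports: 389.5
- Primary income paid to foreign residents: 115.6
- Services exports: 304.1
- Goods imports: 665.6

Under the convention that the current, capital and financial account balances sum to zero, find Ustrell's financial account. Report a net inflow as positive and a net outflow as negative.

Goods balance = 389.5 - 665.6 = -276.1
Services balance = 304.1 - 332.7 = -28.6
Trade balance (goods + services) = -276.1 + (-28.6) = -304.7
Net primary income = 87.6 - 115.6 = -28.0
Net secondary income = 7.8 - 58.9 = -51.1
Current account = -304.7 + (-28.0) + (-51.1) = -383.8
Financial account = -(-383.8 + 20.2) = 363.6

363.6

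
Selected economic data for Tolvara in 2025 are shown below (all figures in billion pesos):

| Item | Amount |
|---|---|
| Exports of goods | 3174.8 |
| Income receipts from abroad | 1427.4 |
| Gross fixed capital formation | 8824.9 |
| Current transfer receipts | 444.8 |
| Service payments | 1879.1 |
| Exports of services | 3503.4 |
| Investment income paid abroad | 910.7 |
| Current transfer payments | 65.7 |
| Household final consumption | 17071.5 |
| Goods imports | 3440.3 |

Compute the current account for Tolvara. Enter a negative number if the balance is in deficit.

2254.6

Goods balance = 3174.8 - 3440.3 = -265.5
Services balance = 3503.4 - 1879.1 = 1624.3
Trade balance (goods + services) = -265.5 + 1624.3 = 1358.8
Net primary income = 1427.4 - 910.7 = 516.7
Net secondary income = 444.8 - 65.7 = 379.1
Current account = 1358.8 + 516.7 + 379.1 = 2254.6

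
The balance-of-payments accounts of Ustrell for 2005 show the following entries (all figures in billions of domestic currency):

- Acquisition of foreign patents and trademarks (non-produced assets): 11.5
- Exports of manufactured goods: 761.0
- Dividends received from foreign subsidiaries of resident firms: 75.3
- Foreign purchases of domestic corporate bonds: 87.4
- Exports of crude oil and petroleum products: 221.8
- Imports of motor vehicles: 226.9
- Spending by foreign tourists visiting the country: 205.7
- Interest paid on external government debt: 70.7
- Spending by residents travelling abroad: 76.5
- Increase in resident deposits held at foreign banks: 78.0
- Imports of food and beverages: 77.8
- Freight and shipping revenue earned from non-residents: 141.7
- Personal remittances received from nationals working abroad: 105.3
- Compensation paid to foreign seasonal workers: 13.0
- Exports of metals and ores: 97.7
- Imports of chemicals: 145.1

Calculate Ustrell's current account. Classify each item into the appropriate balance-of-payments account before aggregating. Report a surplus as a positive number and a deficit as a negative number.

Goods: 761.0 - 77.8 + 221.8 + 97.7 - 145.1 - 226.9 = 630.7
Services: 141.7 + 205.7 - 76.5 = 270.9
Primary income: 75.3 - 70.7 - 13.0 = -8.4
Secondary income: 105.3
Current account = 630.7 + 270.9 + (-8.4) + 105.3 = 998.5
(Excluded from the current account — capital account: acquisition of foreign patents and trademarks (non-produced assets) 11.5; financial account: foreign purchases of domestic corporate bonds 87.4, increase in resident deposits held at foreign banks 78.0.)

998.5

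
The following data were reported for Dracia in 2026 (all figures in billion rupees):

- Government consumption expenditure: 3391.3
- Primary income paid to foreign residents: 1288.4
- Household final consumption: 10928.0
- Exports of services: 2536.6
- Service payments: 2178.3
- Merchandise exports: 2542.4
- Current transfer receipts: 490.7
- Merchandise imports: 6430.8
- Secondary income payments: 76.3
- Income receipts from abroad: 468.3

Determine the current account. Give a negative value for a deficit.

Goods balance = 2542.4 - 6430.8 = -3888.4
Services balance = 2536.6 - 2178.3 = 358.3
Trade balance (goods + services) = -3888.4 + 358.3 = -3530.1
Net primary income = 468.3 - 1288.4 = -820.1
Net secondary income = 490.7 - 76.3 = 414.4
Current account = -3530.1 + (-820.1) + 414.4 = -3935.8

-3935.8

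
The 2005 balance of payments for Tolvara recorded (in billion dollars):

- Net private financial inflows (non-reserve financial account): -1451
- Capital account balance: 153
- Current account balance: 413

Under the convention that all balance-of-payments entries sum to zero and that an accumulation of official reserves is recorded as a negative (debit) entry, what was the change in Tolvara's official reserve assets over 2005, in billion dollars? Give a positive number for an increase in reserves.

Official reserve transactions balance = -(413 + 153 + (-1451)) = 885
An accumulation of reserves is recorded as a debit (negative entry), so the change in the stock of reserves is the negative of that balance.
Change in official reserves = -(885) = -885

-885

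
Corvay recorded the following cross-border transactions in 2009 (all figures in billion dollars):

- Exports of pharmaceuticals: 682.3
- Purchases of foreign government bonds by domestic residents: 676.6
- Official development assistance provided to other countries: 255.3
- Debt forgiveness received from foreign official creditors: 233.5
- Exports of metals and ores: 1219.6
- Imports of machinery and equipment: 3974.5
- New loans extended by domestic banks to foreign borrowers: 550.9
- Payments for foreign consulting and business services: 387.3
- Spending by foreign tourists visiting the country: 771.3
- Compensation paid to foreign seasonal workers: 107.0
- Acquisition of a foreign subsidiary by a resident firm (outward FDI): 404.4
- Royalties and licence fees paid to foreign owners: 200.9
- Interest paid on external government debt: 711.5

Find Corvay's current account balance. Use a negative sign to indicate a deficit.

Goods: 682.3 + 1219.6 - 3974.5 = -2072.6
Services: 771.3 - 387.3 - 200.9 = 183.1
Primary income: -711.5 - 107.0 = -818.5
Secondary income: -255.3
Current account = (-2072.6) + 183.1 + (-818.5) + (-255.3) = -2963.3
(Excluded from the current account — financial account: purchases of foreign government bonds by domestic residents 676.6, new loans extended by domestic banks to foreign borrowers 550.9, acquisition of a foreign subsidiary by a resident firm (outward FDI) 404.4; capital account: debt forgiveness received from foreign official creditors 233.5.)

-2963.3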